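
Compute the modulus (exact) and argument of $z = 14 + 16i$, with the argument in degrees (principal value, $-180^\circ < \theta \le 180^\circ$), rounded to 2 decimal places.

|z| = sqrt(14^2 + 16^2) = sqrt(452)
arg(z) = arctan(b/a) = arctan(16/14) (quadrant-adjusted) = 48.81°


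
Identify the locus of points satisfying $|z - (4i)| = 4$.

|z - z0| = r describes a circle centered at z0 with radius r
Here z0 = 4i and r = 4
Locus: Circle centered at (0, 4) with radius 4


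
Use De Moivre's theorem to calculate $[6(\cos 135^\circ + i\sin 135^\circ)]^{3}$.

By De Moivre: z^n = r^n(cos(nθ) + i sin(nθ))
= 6^3(cos(3*135°) + i sin(3*135°))
= 216(cos 45° + i sin 45°)
= 108*sqrt(2) + 108*sqrt(2)i


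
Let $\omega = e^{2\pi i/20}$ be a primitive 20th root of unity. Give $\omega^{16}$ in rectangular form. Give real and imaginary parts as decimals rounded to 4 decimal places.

ω^16 = e^(2πi·16/20) = e^(i·8π/5)
= cos(8π/5) + i sin(8π/5)
= 0.3090 - 0.9511i


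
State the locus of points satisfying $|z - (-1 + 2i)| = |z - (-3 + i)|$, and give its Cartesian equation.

|z - z1| = |z - z2| means z is equidistant from z1 and z2,
i.e. the perpendicular bisector of the segment from (-1, 2) to (-3, 1) (midpoint (-2, 3/2)).
With z = x + yi, square both sides:
(x - (-1))^2 + (y - 2)^2 = (x - (-3))^2 + (y - 1)^2
The x^2 and y^2 terms cancel: -4x + (-2)y = 10 - 5 = 5
Simplify: 4x + 2y = -5
Locus: Perpendicular bisector of the segment from (-1, 2) to (-3, 1): the line 4x + 2y = -5


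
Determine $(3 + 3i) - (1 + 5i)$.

(3 - 1) + (3 - 5)i = 2 - 2i


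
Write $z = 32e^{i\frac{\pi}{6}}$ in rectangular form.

a = r cos θ = 32 * sqrt(3)/2 = 16*sqrt(3)
b = r sin θ = 32 * 1/2 = 16
z = 16*sqrt(3) + 16i


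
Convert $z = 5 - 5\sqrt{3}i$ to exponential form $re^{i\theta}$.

r = |z| = sqrt((5)^2 + (-5*sqrt(3))^2) = sqrt(25 + 75) = sqrt(100) = 10
θ = arctan(b/a) = arctan(-8.6603/5) (quadrant-adjusted) = -60° = -π/3
z = 10e^(-i*π/3)


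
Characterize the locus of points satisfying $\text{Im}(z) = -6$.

Im(z) = y where z = x + yi; the equation y = -6 is satisfied by all points with that y-coordinate
Locus: Horizontal line y = -6


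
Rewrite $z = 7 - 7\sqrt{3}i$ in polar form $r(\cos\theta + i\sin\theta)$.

r = |z| = sqrt(a^2 + b^2) = sqrt((7)^2 + (-7*sqrt(3))^2) = sqrt(49 + 147) = sqrt(196) = 14
θ = arctan(b/a) = arctan(-12.1244/7) (quadrant-adjusted) = 300°
z = 14(cos 300° + i sin 300°)


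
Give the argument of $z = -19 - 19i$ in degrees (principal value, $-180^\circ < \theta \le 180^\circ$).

θ = arctan(b/a) = arctan(-19/-19) (quadrant-adjusted) = -135°


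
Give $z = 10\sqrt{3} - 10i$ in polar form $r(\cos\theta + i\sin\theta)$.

r = |z| = sqrt(a^2 + b^2) = sqrt((10*sqrt(3))^2 + (-10)^2) = sqrt(300 + 100) = sqrt(400) = 20
θ = arctan(b/a) = arctan(-10/17.3205) (quadrant-adjusted) = 330°
z = 20(cos 330° + i sin 330°)


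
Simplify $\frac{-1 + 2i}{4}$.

Divisor is real, so divide each part by 4:
= -1/4 + (1/2)i


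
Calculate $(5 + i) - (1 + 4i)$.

(5 - 1) + (1 - 4)i = 4 - 3i


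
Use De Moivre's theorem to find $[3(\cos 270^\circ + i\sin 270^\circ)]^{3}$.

By De Moivre: z^n = r^n(cos(nθ) + i sin(nθ))
= 3^3(cos(3*270°) + i sin(3*270°))
= 27(cos 90° + i sin 90°)
= 27i


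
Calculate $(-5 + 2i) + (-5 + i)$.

(-5 + (-5)) + (2 + 1)i = -10 + 3i


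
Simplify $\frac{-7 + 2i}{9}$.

Divisor is real, so divide each part by 9:
= -7/9 + (2/9)i


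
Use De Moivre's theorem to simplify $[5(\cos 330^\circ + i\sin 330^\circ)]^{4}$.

By De Moivre: z^n = r^n(cos(nθ) + i sin(nθ))
= 5^4(cos(4*330°) + i sin(4*330°))
= 625(cos 240° + i sin 240°)
= -625/2 - (625*sqrt(3)/2)i


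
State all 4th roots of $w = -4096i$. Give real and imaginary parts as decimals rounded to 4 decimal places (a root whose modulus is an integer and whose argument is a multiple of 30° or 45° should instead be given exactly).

|w| = 4096, arg(w) = 270°
Root modulus = 4096^(1/4) = 8
Root arguments: θ_k = (270° + 360°k)/4 for k = 0, 1, ..., 3
Compute each root as (root modulus)(cos θ_k + i sin θ_k) using full-precision intermediates, then round to 4 decimal places.
Roots: 3.0615 + 7.3910i, -7.3910 + 3.0615i, -3.0615 - 7.3910i, 7.3910 - 3.0615i


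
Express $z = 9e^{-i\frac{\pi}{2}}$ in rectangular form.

a = r cos θ = 9 * 0 = 0
b = r sin θ = 9 * -1 = -9
z = -9i


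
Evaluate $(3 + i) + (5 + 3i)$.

(3 + 5) + (1 + 3)i = 8 + 4i


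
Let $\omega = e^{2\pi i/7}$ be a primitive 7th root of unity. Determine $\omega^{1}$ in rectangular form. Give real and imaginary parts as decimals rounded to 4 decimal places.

ω^1 = e^(2πi·1/7) = e^(i·2π/7)
= cos(2π/7) + i sin(2π/7)
= 0.6235 + 0.7818i


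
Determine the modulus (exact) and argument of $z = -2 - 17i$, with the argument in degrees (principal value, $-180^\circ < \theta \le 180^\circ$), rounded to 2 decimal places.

|z| = sqrt((-2)^2 + (-17)^2) = sqrt(293)
arg(z) = arctan(b/a) = arctan(-17/-2) (quadrant-adjusted) = -96.71°


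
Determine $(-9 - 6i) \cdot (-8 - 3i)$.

(a1*a2 - b1*b2) + (a1*b2 + b1*a2)i
= (72 - 18) + (27 + 48)i
= 54 + 75i


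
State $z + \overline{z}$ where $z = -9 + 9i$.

z + conjugate(z) = (a + bi) + (a - bi) = 2a
= 2 * (-9) = -18


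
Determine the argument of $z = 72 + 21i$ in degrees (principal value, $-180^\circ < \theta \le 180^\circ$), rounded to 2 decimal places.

θ = arctan(b/a) = arctan(21/72) (quadrant-adjusted) = 16.26°


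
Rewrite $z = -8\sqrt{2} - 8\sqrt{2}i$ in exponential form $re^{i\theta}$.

r = |z| = sqrt((-8*sqrt(2))^2 + (-8*sqrt(2))^2) = sqrt(128 + 128) = sqrt(256) = 16
θ = arctan(b/a) = arctan(-11.3137/-11.3137) (quadrant-adjusted) = -135° = -3π/4
z = 16e^(-i*3π/4)


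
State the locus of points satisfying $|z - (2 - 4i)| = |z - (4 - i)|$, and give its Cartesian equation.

|z - z1| = |z - z2| means z is equidistant from z1 and z2,
i.e. the perpendicular bisector of the segment from (2, -4) to (4, -1) (midpoint (3, -5/2)).
With z = x + yi, square both sides:
(x - 2)^2 + (y - (-4))^2 = (x - 4)^2 + (y - (-1))^2
The x^2 and y^2 terms cancel: 4x + 6y = 17 - 20 = -3
Simplify: 4x + 6y = -3
Locus: Perpendicular bisector of the segment from (2, -4) to (4, -1): the line 4x + 6y = -3


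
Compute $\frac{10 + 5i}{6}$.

Divisor is real, so divide each part by 6:
= 5/3 + (5/6)i


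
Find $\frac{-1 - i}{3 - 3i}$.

Multiply numerator and denominator by conjugate (3 + 3i):
= (-1 - i)(3 + 3i) / (3^2 + (-3)^2)
= (-6i) / 18
Divide through by 6: (-i) / 3
= 0 - (1/3)i


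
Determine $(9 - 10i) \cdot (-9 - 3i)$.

(a1*a2 - b1*b2) + (a1*b2 + b1*a2)i
= (-81 - 30) + (-27 + 90)i
= -111 + 63i


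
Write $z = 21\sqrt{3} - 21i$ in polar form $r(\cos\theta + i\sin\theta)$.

r = |z| = sqrt(a^2 + b^2) = sqrt((21*sqrt(3))^2 + (-21)^2) = sqrt(1323 + 441) = sqrt(1764) = 42
θ = arctan(b/a) = arctan(-21/36.3731) (quadrant-adjusted) = 330°
z = 42(cos 330° + i sin 330°)


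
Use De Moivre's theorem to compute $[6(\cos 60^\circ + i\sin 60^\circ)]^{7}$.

By De Moivre: z^n = r^n(cos(nθ) + i sin(nθ))
= 6^7(cos(7*60°) + i sin(7*60°))
= 279936(cos 60° + i sin 60°)
= 139968 + 139968*sqrt(3)i


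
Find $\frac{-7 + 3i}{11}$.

Divisor is real, so divide each part by 11:
= -7/11 + (3/11)i


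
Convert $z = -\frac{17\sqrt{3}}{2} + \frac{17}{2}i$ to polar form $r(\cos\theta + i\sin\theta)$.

r = |z| = sqrt(a^2 + b^2) = sqrt((-17*sqrt(3)/2)^2 + (17/2)^2) = sqrt(867/4 + 289/4) = sqrt(289) = 17
θ = arctan(b/a) = arctan(8.5/-14.7224) (quadrant-adjusted) = 150°
z = 17(cos 150° + i sin 150°)


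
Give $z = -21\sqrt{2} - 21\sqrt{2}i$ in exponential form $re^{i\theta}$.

r = |z| = sqrt((-21*sqrt(2))^2 + (-21*sqrt(2))^2) = sqrt(882 + 882) = sqrt(1764) = 42
θ = arctan(b/a) = arctan(-29.6985/-29.6985) (quadrant-adjusted) = -135° = -3π/4
z = 42e^(-i*3π/4)


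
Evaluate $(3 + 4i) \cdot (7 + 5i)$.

(a1*a2 - b1*b2) + (a1*b2 + b1*a2)i
= (21 - 20) + (15 + 28)i
= 1 + 43i


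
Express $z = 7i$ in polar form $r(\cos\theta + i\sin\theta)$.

r = |z| = sqrt(a^2 + b^2) = sqrt((0)^2 + (7)^2) = sqrt(0 + 49) = sqrt(49) = 7
a = 0 and b > 0, so z lies on the positive imaginary axis: θ = 90°
z = 7(cos 90° + i sin 90°)


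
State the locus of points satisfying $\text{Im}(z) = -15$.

Im(z) = y where z = x + yi; the equation y = -15 is satisfied by all points with that y-coordinate
Locus: Horizontal line y = -15


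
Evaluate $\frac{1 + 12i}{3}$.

Divisor is real, so divide each part by 3:
= 1/3 + 4i


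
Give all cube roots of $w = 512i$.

|w| = 512, arg(w) = 90°
Root modulus = 512^(1/3) = 8
Root arguments: θ_k = (90° + 360°k)/3 for k = 0, 1, ..., 2
Roots: 4*sqrt(3) + 4i, -4*sqrt(3) + 4i, -8i


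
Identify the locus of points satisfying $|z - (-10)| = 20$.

|z - z0| = r describes a circle centered at z0 with radius r
Here z0 = -10 and r = 20
Locus: Circle centered at (-10, 0) with radius 20


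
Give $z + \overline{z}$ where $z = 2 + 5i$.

z + conjugate(z) = (a + bi) + (a - bi) = 2a
= 2 * 2 = 4


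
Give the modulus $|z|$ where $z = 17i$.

|z| = sqrt(a^2 + b^2) = sqrt(0^2 + 17^2) = sqrt(289) = 17


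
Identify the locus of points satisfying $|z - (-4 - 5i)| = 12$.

|z - z0| = r describes a circle centered at z0 with radius r
Here z0 = -4 - 5i and r = 12
Locus: Circle centered at (-4, -5) with radius 12


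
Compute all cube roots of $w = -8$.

|w| = 8, arg(w) = 180°
Root modulus = 8^(1/3) = 2
Root arguments: θ_k = (180° + 360°k)/3 for k = 0, 1, ..., 2
Roots: 1 + sqrt(3)i, -2, 1 - sqrt(3)i


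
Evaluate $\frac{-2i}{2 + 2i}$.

Multiply numerator and denominator by conjugate (2 - 2i):
= (-2i)(2 - 2i) / (2^2 + 2^2)
= (-4 - 4i) / 8
Divide through by 4: (-1 - i) / 2
= -1/2 - (1/2)i


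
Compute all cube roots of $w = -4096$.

|w| = 4096, arg(w) = 180°
Root modulus = 4096^(1/3) = 16
Root arguments: θ_k = (180° + 360°k)/3 for k = 0, 1, ..., 2
Roots: 8 + 8*sqrt(3)i, -16, 8 - 8*sqrt(3)i


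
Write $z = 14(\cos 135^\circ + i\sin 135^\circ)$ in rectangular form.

a = r cos θ = 14 * -sqrt(2)/2 = -7*sqrt(2)
b = r sin θ = 14 * sqrt(2)/2 = 7*sqrt(2)
z = -7*sqrt(2) + 7*sqrt(2)i


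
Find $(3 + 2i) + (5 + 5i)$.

(3 + 5) + (2 + 5)i = 8 + 7i


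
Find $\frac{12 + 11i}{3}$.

Divisor is real, so divide each part by 3:
= 4 + (11/3)i


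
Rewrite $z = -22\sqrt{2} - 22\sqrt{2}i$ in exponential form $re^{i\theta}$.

r = |z| = sqrt((-22*sqrt(2))^2 + (-22*sqrt(2))^2) = sqrt(968 + 968) = sqrt(1936) = 44
θ = arctan(b/a) = arctan(-31.1127/-31.1127) (quadrant-adjusted) = 225° = 5π/4
z = 44e^(i*5π/4)


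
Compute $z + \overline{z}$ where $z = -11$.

z + conjugate(z) = (a + bi) + (a - bi) = 2a
= 2 * (-11) = -22


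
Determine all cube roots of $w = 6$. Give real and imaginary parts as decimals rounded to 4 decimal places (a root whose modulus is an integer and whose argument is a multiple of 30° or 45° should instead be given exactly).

|w| = 6, arg(w) = 0°
Root modulus = 6^(1/3) ≈ 1.817121
Root arguments: θ_k = (0° + 360°k)/3 for k = 0, 1, ..., 2
Compute each root as (root modulus)(cos θ_k + i sin θ_k) using full-precision intermediates, then round to 4 decimal places.
Roots: 1.8171, -0.9086 + 1.5737i, -0.9086 - 1.5737i


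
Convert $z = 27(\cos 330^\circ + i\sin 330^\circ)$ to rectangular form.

a = r cos θ = 27 * sqrt(3)/2 = 27*sqrt(3)/2
b = r sin θ = 27 * -1/2 = -27/2
z = 27*sqrt(3)/2 - (27/2)i


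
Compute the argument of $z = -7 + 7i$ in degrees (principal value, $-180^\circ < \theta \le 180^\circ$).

θ = arctan(b/a) = arctan(7/-7) (quadrant-adjusted) = 135°


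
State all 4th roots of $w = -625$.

|w| = 625, arg(w) = 180°
Root modulus = 625^(1/4) = 5
Root arguments: θ_k = (180° + 360°k)/4 for k = 0, 1, ..., 3
Roots: 5*sqrt(2)/2 + (5*sqrt(2)/2)i, -5*sqrt(2)/2 + (5*sqrt(2)/2)i, -5*sqrt(2)/2 - (5*sqrt(2)/2)i, 5*sqrt(2)/2 - (5*sqrt(2)/2)i


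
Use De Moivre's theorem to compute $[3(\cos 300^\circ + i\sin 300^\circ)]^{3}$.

By De Moivre: z^n = r^n(cos(nθ) + i sin(nθ))
= 3^3(cos(3*300°) + i sin(3*300°))
= 27(cos 180° + i sin 180°)
= -27


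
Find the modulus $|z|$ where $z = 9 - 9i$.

|z| = sqrt(a^2 + b^2) = sqrt(9^2 + (-9)^2) = sqrt(162) = sqrt(162)


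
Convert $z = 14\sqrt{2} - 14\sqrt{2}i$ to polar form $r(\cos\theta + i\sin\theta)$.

r = |z| = sqrt(a^2 + b^2) = sqrt((14*sqrt(2))^2 + (-14*sqrt(2))^2) = sqrt(392 + 392) = sqrt(784) = 28
θ = arctan(b/a) = arctan(-19.799/19.799) (quadrant-adjusted) = 315°
z = 28(cos 315° + i sin 315°)


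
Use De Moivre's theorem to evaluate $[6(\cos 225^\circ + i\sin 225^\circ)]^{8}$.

By De Moivre: z^n = r^n(cos(nθ) + i sin(nθ))
= 6^8(cos(8*225°) + i sin(8*225°))
= 1679616(cos 0° + i sin 0°)
= 1679616


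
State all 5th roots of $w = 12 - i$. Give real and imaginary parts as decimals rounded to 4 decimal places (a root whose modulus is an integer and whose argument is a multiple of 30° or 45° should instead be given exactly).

|w| = sqrt(145) ≈ 12.041595, arg(w) ≈ 355.236358°
Root modulus = sqrt(145)^(1/5) ≈ 1.644890
Root arguments: θ_k = (arg(w) + 360°k)/5 for k = 0, 1, ..., 4
Compute each root as (root modulus)(cos θ_k + i sin θ_k) using full-precision intermediates, then round to 4 decimal places.
Roots: 0.5342 + 1.5557i, -1.3145 + 0.9888i, -1.3466 - 0.9446i, 0.4822 - 1.5726i, 1.6447 - 0.0274i


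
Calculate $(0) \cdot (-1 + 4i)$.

(a1*a2 - b1*b2) + (a1*b2 + b1*a2)i
= (0 - 0) + (0 + 0)i
= 0


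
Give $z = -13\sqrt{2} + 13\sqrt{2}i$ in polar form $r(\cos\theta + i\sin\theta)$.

r = |z| = sqrt(a^2 + b^2) = sqrt((-13*sqrt(2))^2 + (13*sqrt(2))^2) = sqrt(338 + 338) = sqrt(676) = 26
θ = arctan(b/a) = arctan(18.3848/-18.3848) (quadrant-adjusted) = 135°
z = 26(cos 135° + i sin 135°)


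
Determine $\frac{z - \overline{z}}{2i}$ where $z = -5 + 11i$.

z - conjugate(z) = 2bi
(z - conjugate(z))/(2i) = 2bi/(2i) = b = 11


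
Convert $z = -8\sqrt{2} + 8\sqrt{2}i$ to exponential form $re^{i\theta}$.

r = |z| = sqrt((-8*sqrt(2))^2 + (8*sqrt(2))^2) = sqrt(128 + 128) = sqrt(256) = 16
θ = arctan(b/a) = arctan(11.3137/-11.3137) (quadrant-adjusted) = 135° = 3π/4
z = 16e^(i*3π/4)


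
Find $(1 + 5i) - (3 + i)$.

(1 - 3) + (5 - 1)i = -2 + 4i


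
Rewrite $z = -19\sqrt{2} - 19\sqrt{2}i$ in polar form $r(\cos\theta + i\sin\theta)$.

r = |z| = sqrt(a^2 + b^2) = sqrt((-19*sqrt(2))^2 + (-19*sqrt(2))^2) = sqrt(722 + 722) = sqrt(1444) = 38
θ = arctan(b/a) = arctan(-26.8701/-26.8701) (quadrant-adjusted) = 225°
z = 38(cos 225° + i sin 225°)


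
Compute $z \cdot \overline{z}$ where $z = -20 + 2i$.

z * conjugate(z) = |z|^2 = a^2 + b^2
= (-20)^2 + 2^2 = 404


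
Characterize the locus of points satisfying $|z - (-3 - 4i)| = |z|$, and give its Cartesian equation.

|z - z1| = |z - z2| means z is equidistant from z1 and z2,
i.e. the perpendicular bisector of the segment from (-3, -4) to (0, 0) (midpoint (-3/2, -2)).
With z = x + yi, square both sides:
(x - (-3))^2 + (y - (-4))^2 = (x - 0)^2 + (y - 0)^2
The x^2 and y^2 terms cancel: 6x + 8y = 0 - 25 = -25
Simplify: 6x + 8y = -25
Locus: Perpendicular bisector of the segment from (-3, -4) to (0, 0): the line 6x + 8y = -25


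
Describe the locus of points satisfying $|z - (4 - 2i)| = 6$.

|z - z0| = r describes a circle centered at z0 with radius r
Here z0 = 4 - 2i and r = 6
Locus: Circle centered at (4, -2) with radius 6


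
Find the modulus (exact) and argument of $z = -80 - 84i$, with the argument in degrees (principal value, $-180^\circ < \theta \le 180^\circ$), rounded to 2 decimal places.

|z| = sqrt((-80)^2 + (-84)^2) = 116
arg(z) = arctan(b/a) = arctan(-84/-80) (quadrant-adjusted) = -133.60°


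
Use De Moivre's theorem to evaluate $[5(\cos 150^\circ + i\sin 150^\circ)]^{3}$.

By De Moivre: z^n = r^n(cos(nθ) + i sin(nθ))
= 5^3(cos(3*150°) + i sin(3*150°))
= 125(cos 90° + i sin 90°)
= 125i


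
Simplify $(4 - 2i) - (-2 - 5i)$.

(4 - (-2)) + (-2 - (-5))i = 6 + 3i


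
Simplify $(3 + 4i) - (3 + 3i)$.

(3 - 3) + (4 - 3)i = i


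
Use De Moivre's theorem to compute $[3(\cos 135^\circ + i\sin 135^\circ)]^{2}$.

By De Moivre: z^n = r^n(cos(nθ) + i sin(nθ))
= 3^2(cos(2*135°) + i sin(2*135°))
= 9(cos 270° + i sin 270°)
= -9i


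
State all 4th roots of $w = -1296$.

|w| = 1296, arg(w) = 180°
Root modulus = 1296^(1/4) = 6
Root arguments: θ_k = (180° + 360°k)/4 for k = 0, 1, ..., 3
Roots: 3*sqrt(2) + 3*sqrt(2)i, -3*sqrt(2) + 3*sqrt(2)i, -3*sqrt(2) - 3*sqrt(2)i, 3*sqrt(2) - 3*sqrt(2)i


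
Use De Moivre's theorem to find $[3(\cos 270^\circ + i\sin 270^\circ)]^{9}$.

By De Moivre: z^n = r^n(cos(nθ) + i sin(nθ))
= 3^9(cos(9*270°) + i sin(9*270°))
= 19683(cos 270° + i sin 270°)
= -19683i


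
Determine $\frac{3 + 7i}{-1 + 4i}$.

Multiply numerator and denominator by conjugate (-1 - 4i):
= (3 + 7i)(-1 - 4i) / ((-1)^2 + 4^2)
= (25 - 19i) / 17
= 25/17 - (19/17)i


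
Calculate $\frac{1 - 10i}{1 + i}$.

Multiply numerator and denominator by conjugate (1 - i):
= (1 - 10i)(1 - i) / (1^2 + 1^2)
= (-9 - 11i) / 2
= -9/2 - (11/2)i


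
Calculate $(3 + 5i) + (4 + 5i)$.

(3 + 4) + (5 + 5)i = 7 + 10i


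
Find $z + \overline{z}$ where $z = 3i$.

z + conjugate(z) = (a + bi) + (a - bi) = 2a
= 2 * 0 = 0


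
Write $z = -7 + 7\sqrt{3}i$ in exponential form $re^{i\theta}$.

r = |z| = sqrt((-7)^2 + (7*sqrt(3))^2) = sqrt(49 + 147) = sqrt(196) = 14
θ = arctan(b/a) = arctan(12.1244/-7) (quadrant-adjusted) = 120° = 2π/3
z = 14e^(i*2π/3)


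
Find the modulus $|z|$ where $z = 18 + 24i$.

|z| = sqrt(a^2 + b^2) = sqrt(18^2 + 24^2) = sqrt(900) = 30


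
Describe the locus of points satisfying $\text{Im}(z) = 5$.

Im(z) = y where z = x + yi; the equation y = 5 is satisfied by all points with that y-coordinate
Locus: Horizontal line y = 5


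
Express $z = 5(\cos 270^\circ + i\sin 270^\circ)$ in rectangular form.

a = r cos θ = 5 * 0 = 0
b = r sin θ = 5 * -1 = -5
z = -5i


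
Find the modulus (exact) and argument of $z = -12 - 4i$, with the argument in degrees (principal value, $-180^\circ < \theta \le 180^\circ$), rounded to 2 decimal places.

|z| = sqrt((-12)^2 + (-4)^2) = sqrt(160)
arg(z) = arctan(b/a) = arctan(-4/-12) (quadrant-adjusted) = -161.57°


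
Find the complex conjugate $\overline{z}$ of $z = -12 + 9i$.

If z = a + bi, then conjugate(z) = a - bi
conjugate(-12 + 9i) = -12 - 9i


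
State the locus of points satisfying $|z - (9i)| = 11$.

|z - z0| = r describes a circle centered at z0 with radius r
Here z0 = 9i and r = 11
Locus: Circle centered at (0, 9) with radius 11


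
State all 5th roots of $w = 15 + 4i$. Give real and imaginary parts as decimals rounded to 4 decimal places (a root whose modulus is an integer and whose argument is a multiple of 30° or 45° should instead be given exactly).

|w| = sqrt(241) ≈ 15.524175, arg(w) ≈ 14.931417°
Root modulus = sqrt(241)^(1/5) ≈ 1.730620
Root arguments: θ_k = (arg(w) + 360°k)/5 for k = 0, 1, ..., 4
Compute each root as (root modulus)(cos θ_k + i sin θ_k) using full-precision intermediates, then round to 4 decimal places.
Roots: 1.7283 + 0.0902i, 0.4483 + 1.6715i, -1.4512 + 0.9429i, -1.3452 - 1.0888i, 0.6198 - 1.6158i


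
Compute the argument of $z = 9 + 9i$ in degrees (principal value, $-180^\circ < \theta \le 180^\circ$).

θ = arctan(b/a) = arctan(9/9) (quadrant-adjusted) = 45°


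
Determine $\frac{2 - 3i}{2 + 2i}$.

Multiply numerator and denominator by conjugate (2 - 2i):
= (2 - 3i)(2 - 2i) / (2^2 + 2^2)
= (-2 - 10i) / 8
Divide through by 2: (-1 - 5i) / 4
= -1/4 - (5/4)i


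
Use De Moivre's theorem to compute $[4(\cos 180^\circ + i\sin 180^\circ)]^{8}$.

By De Moivre: z^n = r^n(cos(nθ) + i sin(nθ))
= 4^8(cos(8*180°) + i sin(8*180°))
= 65536(cos 0° + i sin 0°)
= 65536


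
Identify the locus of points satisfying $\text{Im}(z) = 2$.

Im(z) = y where z = x + yi; the equation y = 2 is satisfied by all points with that y-coordinate
Locus: Horizontal line y = 2


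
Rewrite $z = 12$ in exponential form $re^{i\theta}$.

r = |z| = sqrt((12)^2 + (0)^2) = sqrt(144 + 0) = sqrt(144) = 12
b = 0 and a > 0, so z lies on the positive real axis: θ = 0
z = 12e^(i*0) = 12


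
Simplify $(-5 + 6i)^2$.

(a + bi)^2 = a^2 - b^2 + 2abi
= (-5)^2 - 6^2 + 2*(-5)*6i
= -11 - 60i


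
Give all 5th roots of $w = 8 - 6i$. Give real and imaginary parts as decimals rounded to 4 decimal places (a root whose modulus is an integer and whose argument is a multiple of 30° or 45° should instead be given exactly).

|w| = 10, arg(w) ≈ 323.130102°
Root modulus = 10^(1/5) ≈ 1.584893
Root arguments: θ_k = (arg(w) + 360°k)/5 for k = 0, 1, ..., 4
Compute each root as (root modulus)(cos θ_k + i sin θ_k) using full-precision intermediates, then round to 4 decimal places.
Roots: 0.6792 + 1.4320i, -1.1520 + 1.0884i, -1.3912 - 0.7593i, 0.2923 - 1.5577i, 1.5718 - 0.2034i


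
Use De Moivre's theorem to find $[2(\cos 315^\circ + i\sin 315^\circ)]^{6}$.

By De Moivre: z^n = r^n(cos(nθ) + i sin(nθ))
= 2^6(cos(6*315°) + i sin(6*315°))
= 64(cos 90° + i sin 90°)
= 64i


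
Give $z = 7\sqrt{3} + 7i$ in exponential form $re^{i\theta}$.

r = |z| = sqrt((7*sqrt(3))^2 + (7)^2) = sqrt(147 + 49) = sqrt(196) = 14
θ = arctan(b/a) = arctan(7/12.1244) (quadrant-adjusted) = 30° = π/6
z = 14e^(i*π/6)


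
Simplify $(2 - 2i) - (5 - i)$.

(2 - 5) + (-2 - (-1))i = -3 - i


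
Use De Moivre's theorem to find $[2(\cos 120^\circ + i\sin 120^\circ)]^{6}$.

By De Moivre: z^n = r^n(cos(nθ) + i sin(nθ))
= 2^6(cos(6*120°) + i sin(6*120°))
= 64(cos 0° + i sin 0°)
= 64


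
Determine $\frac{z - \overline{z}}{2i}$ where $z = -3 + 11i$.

z - conjugate(z) = 2bi
(z - conjugate(z))/(2i) = 2bi/(2i) = b = 11


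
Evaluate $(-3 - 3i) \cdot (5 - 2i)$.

(a1*a2 - b1*b2) + (a1*b2 + b1*a2)i
= (-15 - 6) + (6 + (-15))i
= -21 - 9i


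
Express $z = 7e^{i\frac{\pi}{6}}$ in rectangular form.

a = r cos θ = 7 * sqrt(3)/2 = 7*sqrt(3)/2
b = r sin θ = 7 * 1/2 = 7/2
z = 7*sqrt(3)/2 + (7/2)i


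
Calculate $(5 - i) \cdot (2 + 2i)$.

(a1*a2 - b1*b2) + (a1*b2 + b1*a2)i
= (10 - (-2)) + (10 + (-2))i
= 12 + 8i


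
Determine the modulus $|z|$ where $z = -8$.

|z| = sqrt(a^2 + b^2) = sqrt((-8)^2 + 0^2) = sqrt(64) = 8


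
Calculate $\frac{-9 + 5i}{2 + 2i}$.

Multiply numerator and denominator by conjugate (2 - 2i):
= (-9 + 5i)(2 - 2i) / (2^2 + 2^2)
= (-8 + 28i) / 8
Divide through by 4: (-2 + 7i) / 2
= -1 + (7/2)i


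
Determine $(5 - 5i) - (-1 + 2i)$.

(5 - (-1)) + (-5 - 2)i = 6 - 7i


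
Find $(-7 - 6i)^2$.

(a + bi)^2 = a^2 - b^2 + 2abi
= (-7)^2 - (-6)^2 + 2*(-7)*(-6)i
= 13 + 84i


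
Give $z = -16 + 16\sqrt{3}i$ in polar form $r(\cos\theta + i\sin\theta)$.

r = |z| = sqrt(a^2 + b^2) = sqrt((-16)^2 + (16*sqrt(3))^2) = sqrt(256 + 768) = sqrt(1024) = 32
θ = arctan(b/a) = arctan(27.7128/-16) (quadrant-adjusted) = 120°
z = 32(cos 120° + i sin 120°)


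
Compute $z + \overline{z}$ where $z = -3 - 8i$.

z + conjugate(z) = (a + bi) + (a - bi) = 2a
= 2 * (-3) = -6


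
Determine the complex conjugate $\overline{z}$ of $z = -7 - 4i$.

If z = a + bi, then conjugate(z) = a - bi
conjugate(-7 - 4i) = -7 + 4i


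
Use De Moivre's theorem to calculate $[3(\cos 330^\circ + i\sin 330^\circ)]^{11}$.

By De Moivre: z^n = r^n(cos(nθ) + i sin(nθ))
= 3^11(cos(11*330°) + i sin(11*330°))
= 177147(cos 30° + i sin 30°)
= 177147*sqrt(3)/2 + (177147/2)i


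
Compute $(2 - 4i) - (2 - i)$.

(2 - 2) + (-4 - (-1))i = -3i


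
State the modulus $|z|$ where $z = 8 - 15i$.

|z| = sqrt(a^2 + b^2) = sqrt(8^2 + (-15)^2) = sqrt(289) = 17


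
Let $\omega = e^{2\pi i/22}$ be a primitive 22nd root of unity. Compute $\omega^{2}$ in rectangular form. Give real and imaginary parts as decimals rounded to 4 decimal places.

ω^2 = e^(2πi·2/22) = e^(i·2π/11)
= cos(2π/11) + i sin(2π/11)
= 0.8413 + 0.5406i


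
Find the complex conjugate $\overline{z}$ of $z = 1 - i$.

If z = a + bi, then conjugate(z) = a - bi
conjugate(1 - i) = 1 + i


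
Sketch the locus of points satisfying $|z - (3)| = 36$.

|z - z0| = r describes a circle centered at z0 with radius r
Here z0 = 3 and r = 36
Locus: Circle centered at (3, 0) with radius 36


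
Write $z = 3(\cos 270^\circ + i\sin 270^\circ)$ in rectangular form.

a = r cos θ = 3 * 0 = 0
b = r sin θ = 3 * -1 = -3
z = -3i


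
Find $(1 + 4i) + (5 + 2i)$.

(1 + 5) + (4 + 2)i = 6 + 6i


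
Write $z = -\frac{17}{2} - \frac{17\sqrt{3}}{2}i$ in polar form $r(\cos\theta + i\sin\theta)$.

r = |z| = sqrt(a^2 + b^2) = sqrt((-17/2)^2 + (-17*sqrt(3)/2)^2) = sqrt(289/4 + 867/4) = sqrt(289) = 17
θ = arctan(b/a) = arctan(-14.7224/-8.5) (quadrant-adjusted) = 240°
z = 17(cos 240° + i sin 240°)


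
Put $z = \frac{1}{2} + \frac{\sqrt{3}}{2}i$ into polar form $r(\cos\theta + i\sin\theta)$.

r = |z| = sqrt(a^2 + b^2) = sqrt((1/2)^2 + (sqrt(3)/2)^2) = sqrt(1/4 + 3/4) = sqrt(1) = 1
θ = arctan(b/a) = arctan(0.866/0.5) (quadrant-adjusted) = 60°
z = 1(cos 60° + i sin 60°)


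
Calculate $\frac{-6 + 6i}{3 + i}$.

Multiply numerator and denominator by conjugate (3 - i):
= (-6 + 6i)(3 - i) / (3^2 + 1^2)
= (-12 + 24i) / 10
Divide through by 2: (-6 + 12i) / 5
= -6/5 + (12/5)i


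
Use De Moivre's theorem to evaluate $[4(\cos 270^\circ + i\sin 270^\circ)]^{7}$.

By De Moivre: z^n = r^n(cos(nθ) + i sin(nθ))
= 4^7(cos(7*270°) + i sin(7*270°))
= 16384(cos 90° + i sin 90°)
= 16384i


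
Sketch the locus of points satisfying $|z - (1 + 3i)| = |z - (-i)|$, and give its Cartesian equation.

|z - z1| = |z - z2| means z is equidistant from z1 and z2,
i.e. the perpendicular bisector of the segment from (1, 3) to (0, -1) (midpoint (1/2, 1)).
With z = x + yi, square both sides:
(x - 1)^2 + (y - 3)^2 = (x - 0)^2 + (y - (-1))^2
The x^2 and y^2 terms cancel: -2x + (-8)y = 1 - 10 = -9
Simplify: 2x + 8y = 9
Locus: Perpendicular bisector of the segment from (1, 3) to (0, -1): the line 2x + 8y = 9


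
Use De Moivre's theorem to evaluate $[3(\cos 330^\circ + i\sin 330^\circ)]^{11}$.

By De Moivre: z^n = r^n(cos(nθ) + i sin(nθ))
= 3^11(cos(11*330°) + i sin(11*330°))
= 177147(cos 30° + i sin 30°)
= 177147*sqrt(3)/2 + (177147/2)i


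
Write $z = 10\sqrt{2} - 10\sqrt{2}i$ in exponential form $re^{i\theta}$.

r = |z| = sqrt((10*sqrt(2))^2 + (-10*sqrt(2))^2) = sqrt(200 + 200) = sqrt(400) = 20
θ = arctan(b/a) = arctan(-14.1421/14.1421) (quadrant-adjusted) = -45° = -π/4
z = 20e^(-i*π/4)


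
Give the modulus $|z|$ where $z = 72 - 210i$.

|z| = sqrt(a^2 + b^2) = sqrt(72^2 + (-210)^2) = sqrt(49284) = 222


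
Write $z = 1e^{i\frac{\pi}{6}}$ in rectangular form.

a = r cos θ = 1 * sqrt(3)/2 = sqrt(3)/2
b = r sin θ = 1 * 1/2 = 1/2
z = sqrt(3)/2 + (1/2)i


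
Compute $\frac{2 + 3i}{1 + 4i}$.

Multiply numerator and denominator by conjugate (1 - 4i):
= (2 + 3i)(1 - 4i) / (1^2 + 4^2)
= (14 - 5i) / 17
= 14/17 - (5/17)i


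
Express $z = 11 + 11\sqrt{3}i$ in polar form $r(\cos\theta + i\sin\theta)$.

r = |z| = sqrt(a^2 + b^2) = sqrt((11)^2 + (11*sqrt(3))^2) = sqrt(121 + 363) = sqrt(484) = 22
θ = arctan(b/a) = arctan(19.0526/11) (quadrant-adjusted) = 60°
z = 22(cos 60° + i sin 60°)


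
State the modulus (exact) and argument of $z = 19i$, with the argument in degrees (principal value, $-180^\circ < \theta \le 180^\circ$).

|z| = sqrt(0^2 + 19^2) = 19
a = 0 and b > 0, so z lies on the positive imaginary axis: arg(z) = 90°


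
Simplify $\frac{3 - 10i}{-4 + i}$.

Multiply numerator and denominator by conjugate (-4 - i):
= (3 - 10i)(-4 - i) / ((-4)^2 + 1^2)
= (-22 + 37i) / 17
= -22/17 + (37/17)i


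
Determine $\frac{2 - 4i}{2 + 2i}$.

Multiply numerator and denominator by conjugate (2 - 2i):
= (2 - 4i)(2 - 2i) / (2^2 + 2^2)
= (-4 - 12i) / 8
Divide through by 4: (-1 - 3i) / 2
= -1/2 - (3/2)i


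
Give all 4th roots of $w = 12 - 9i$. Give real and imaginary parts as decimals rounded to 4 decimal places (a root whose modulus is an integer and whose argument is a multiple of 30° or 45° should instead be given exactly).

|w| = 15, arg(w) ≈ 323.130102°
Root modulus = 15^(1/4) ≈ 1.967990
Root arguments: θ_k = (arg(w) + 360°k)/4 for k = 0, 1, ..., 3
Compute each root as (root modulus)(cos θ_k + i sin θ_k) using full-precision intermediates, then round to 4 decimal places.
Roots: 0.3152 + 1.9426i, -1.9426 + 0.3152i, -0.3152 - 1.9426i, 1.9426 - 0.3152i


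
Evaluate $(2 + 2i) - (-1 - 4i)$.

(2 - (-1)) + (2 - (-4))i = 3 + 6i


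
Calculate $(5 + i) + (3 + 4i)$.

(5 + 3) + (1 + 4)i = 8 + 5i


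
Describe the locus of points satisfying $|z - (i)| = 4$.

|z - z0| = r describes a circle centered at z0 with radius r
Here z0 = i and r = 4
Locus: Circle centered at (0, 1) with radius 4


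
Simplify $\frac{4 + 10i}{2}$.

Divisor is real, so divide each part by 2:
= 2 + 5i


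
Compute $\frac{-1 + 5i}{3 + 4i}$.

Multiply numerator and denominator by conjugate (3 - 4i):
= (-1 + 5i)(3 - 4i) / (3^2 + 4^2)
= (17 + 19i) / 25
= 17/25 + (19/25)i


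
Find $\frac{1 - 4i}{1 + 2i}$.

Multiply numerator and denominator by conjugate (1 - 2i):
= (1 - 4i)(1 - 2i) / (1^2 + 2^2)
= (-7 - 6i) / 5
= -7/5 - (6/5)i


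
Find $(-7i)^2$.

(a + bi)^2 = a^2 - b^2 + 2abi
= 0^2 - (-7)^2 + 2*0*(-7)i
= -49


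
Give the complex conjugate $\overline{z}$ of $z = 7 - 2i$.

If z = a + bi, then conjugate(z) = a - bi
conjugate(7 - 2i) = 7 + 2i


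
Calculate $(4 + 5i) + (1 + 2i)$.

(4 + 1) + (5 + 2)i = 5 + 7i


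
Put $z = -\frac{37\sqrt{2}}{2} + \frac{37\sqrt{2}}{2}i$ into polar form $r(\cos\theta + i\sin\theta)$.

r = |z| = sqrt(a^2 + b^2) = sqrt((-37*sqrt(2)/2)^2 + (37*sqrt(2)/2)^2) = sqrt(1369/2 + 1369/2) = sqrt(1369) = 37
θ = arctan(b/a) = arctan(26.163/-26.163) (quadrant-adjusted) = 135°
z = 37(cos 135° + i sin 135°)


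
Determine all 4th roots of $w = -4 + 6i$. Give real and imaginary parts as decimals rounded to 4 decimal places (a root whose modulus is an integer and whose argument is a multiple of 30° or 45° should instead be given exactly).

|w| = sqrt(52) ≈ 7.211103, arg(w) ≈ 123.690068°
Root modulus = sqrt(52)^(1/4) ≈ 1.638704
Root arguments: θ_k = (arg(w) + 360°k)/4 for k = 0, 1, ..., 3
Compute each root as (root modulus)(cos θ_k + i sin θ_k) using full-precision intermediates, then round to 4 decimal places.
Roots: 1.4058 + 0.8421i, -0.8421 + 1.4058i, -1.4058 - 0.8421i, 0.8421 - 1.4058i


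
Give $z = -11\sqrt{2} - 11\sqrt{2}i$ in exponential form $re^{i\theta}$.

r = |z| = sqrt((-11*sqrt(2))^2 + (-11*sqrt(2))^2) = sqrt(242 + 242) = sqrt(484) = 22
θ = arctan(b/a) = arctan(-15.5563/-15.5563) (quadrant-adjusted) = -135° = -3π/4
z = 22e^(-i*3π/4)


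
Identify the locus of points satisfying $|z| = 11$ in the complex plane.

|z| = 11 means sqrt(x^2 + y^2) = 11
This is a circle of radius 11 centered at the origin


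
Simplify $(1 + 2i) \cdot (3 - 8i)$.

(a1*a2 - b1*b2) + (a1*b2 + b1*a2)i
= (3 - (-16)) + (-8 + 6)i
= 19 - 2i


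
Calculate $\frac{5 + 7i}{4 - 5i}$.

Multiply numerator and denominator by conjugate (4 + 5i):
= (5 + 7i)(4 + 5i) / (4^2 + (-5)^2)
= (-15 + 53i) / 41
= -15/41 + (53/41)i


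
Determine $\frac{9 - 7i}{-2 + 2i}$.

Multiply numerator and denominator by conjugate (-2 - 2i):
= (9 - 7i)(-2 - 2i) / ((-2)^2 + 2^2)
= (-32 - 4i) / 8
Divide through by 4: (-8 - i) / 2
= -4 - (1/2)i


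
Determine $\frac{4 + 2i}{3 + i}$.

Multiply numerator and denominator by conjugate (3 - i):
= (4 + 2i)(3 - i) / (3^2 + 1^2)
= (14 + 2i) / 10
Divide through by 2: (7 + i) / 5
= 7/5 + (1/5)i


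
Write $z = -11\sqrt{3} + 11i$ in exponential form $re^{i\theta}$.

r = |z| = sqrt((-11*sqrt(3))^2 + (11)^2) = sqrt(363 + 121) = sqrt(484) = 22
θ = arctan(b/a) = arctan(11/-19.0526) (quadrant-adjusted) = 150° = 5π/6
z = 22e^(i*5π/6)


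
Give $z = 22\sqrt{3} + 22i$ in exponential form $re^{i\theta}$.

r = |z| = sqrt((22*sqrt(3))^2 + (22)^2) = sqrt(1452 + 484) = sqrt(1936) = 44
θ = arctan(b/a) = arctan(22/38.1051) (quadrant-adjusted) = 30° = π/6
z = 44e^(i*π/6)


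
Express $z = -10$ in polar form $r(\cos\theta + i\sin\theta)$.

r = |z| = sqrt(a^2 + b^2) = sqrt((-10)^2 + (0)^2) = sqrt(100 + 0) = sqrt(100) = 10
b = 0 and a < 0, so z lies on the negative real axis: θ = 180°
z = 10(cos 180° + i sin 180°)


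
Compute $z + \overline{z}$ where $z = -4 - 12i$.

z + conjugate(z) = (a + bi) + (a - bi) = 2a
= 2 * (-4) = -8


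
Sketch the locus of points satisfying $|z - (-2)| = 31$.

|z - z0| = r describes a circle centered at z0 with radius r
Here z0 = -2 and r = 31
Locus: Circle centered at (-2, 0) with radius 31


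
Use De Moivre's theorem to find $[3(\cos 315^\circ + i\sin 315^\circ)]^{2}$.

By De Moivre: z^n = r^n(cos(nθ) + i sin(nθ))
= 3^2(cos(2*315°) + i sin(2*315°))
= 9(cos 270° + i sin 270°)
= -9i


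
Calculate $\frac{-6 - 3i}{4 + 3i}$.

Multiply numerator and denominator by conjugate (4 - 3i):
= (-6 - 3i)(4 - 3i) / (4^2 + 3^2)
= (-33 + 6i) / 25
= -33/25 + (6/25)i


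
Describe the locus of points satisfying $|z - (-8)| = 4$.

|z - z0| = r describes a circle centered at z0 with radius r
Here z0 = -8 and r = 4
Locus: Circle centered at (-8, 0) with radius 4


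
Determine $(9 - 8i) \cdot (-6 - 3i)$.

(a1*a2 - b1*b2) + (a1*b2 + b1*a2)i
= (-54 - 24) + (-27 + 48)i
= -78 + 21i


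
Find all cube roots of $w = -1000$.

|w| = 1000, arg(w) = 180°
Root modulus = 1000^(1/3) = 10
Root arguments: θ_k = (180° + 360°k)/3 for k = 0, 1, ..., 2
Roots: 5 + 5*sqrt(3)i, -10, 5 - 5*sqrt(3)i


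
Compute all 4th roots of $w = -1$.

|w| = 1, arg(w) = 180°
Root modulus = 1^(1/4) = 1
Root arguments: θ_k = (180° + 360°k)/4 for k = 0, 1, ..., 3
Roots: sqrt(2)/2 + (sqrt(2)/2)i, -sqrt(2)/2 + (sqrt(2)/2)i, -sqrt(2)/2 - (sqrt(2)/2)i, sqrt(2)/2 - (sqrt(2)/2)i


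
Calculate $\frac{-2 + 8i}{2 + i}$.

Multiply numerator and denominator by conjugate (2 - i):
= (-2 + 8i)(2 - i) / (2^2 + 1^2)
= (4 + 18i) / 5
= 4/5 + (18/5)i


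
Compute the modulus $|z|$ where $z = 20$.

|z| = sqrt(a^2 + b^2) = sqrt(20^2 + 0^2) = sqrt(400) = 20


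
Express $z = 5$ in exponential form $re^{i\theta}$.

r = |z| = sqrt((5)^2 + (0)^2) = sqrt(25 + 0) = sqrt(25) = 5
b = 0 and a > 0, so z lies on the positive real axis: θ = 0
z = 5e^(i*0) = 5


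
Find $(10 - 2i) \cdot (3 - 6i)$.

(a1*a2 - b1*b2) + (a1*b2 + b1*a2)i
= (30 - 12) + (-60 + (-6))i
= 18 - 66i


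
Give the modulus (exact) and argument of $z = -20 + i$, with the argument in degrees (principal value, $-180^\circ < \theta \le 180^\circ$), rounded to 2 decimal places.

|z| = sqrt((-20)^2 + 1^2) = sqrt(401)
arg(z) = arctan(b/a) = arctan(1/-20) (quadrant-adjusted) = 177.14°


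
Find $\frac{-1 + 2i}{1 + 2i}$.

Multiply numerator and denominator by conjugate (1 - 2i):
= (-1 + 2i)(1 - 2i) / (1^2 + 2^2)
= (3 + 4i) / 5
= 3/5 + (4/5)i


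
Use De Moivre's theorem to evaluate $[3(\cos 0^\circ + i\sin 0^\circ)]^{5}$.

By De Moivre: z^n = r^n(cos(nθ) + i sin(nθ))
= 3^5(cos(5*0°) + i sin(5*0°))
= 243(cos 0° + i sin 0°)
= 243


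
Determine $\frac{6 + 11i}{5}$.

Divisor is real, so divide each part by 5:
= 6/5 + (11/5)i


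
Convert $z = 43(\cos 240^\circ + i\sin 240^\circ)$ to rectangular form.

a = r cos θ = 43 * -1/2 = -43/2
b = r sin θ = 43 * -sqrt(3)/2 = -43*sqrt(3)/2
z = -43/2 - (43*sqrt(3)/2)i


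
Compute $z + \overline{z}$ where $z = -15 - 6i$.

z + conjugate(z) = (a + bi) + (a - bi) = 2a
= 2 * (-15) = -30


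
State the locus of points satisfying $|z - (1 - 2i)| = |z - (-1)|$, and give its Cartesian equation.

|z - z1| = |z - z2| means z is equidistant from z1 and z2,
i.e. the perpendicular bisector of the segment from (1, -2) to (-1, 0) (midpoint (0, -1)).
With z = x + yi, square both sides:
(x - 1)^2 + (y - (-2))^2 = (x - (-1))^2 + (y - 0)^2
The x^2 and y^2 terms cancel: -4x + 4y = 1 - 5 = -4
Simplify: x - y = 1
Locus: Perpendicular bisector of the segment from (1, -2) to (-1, 0): the line x - y = 1


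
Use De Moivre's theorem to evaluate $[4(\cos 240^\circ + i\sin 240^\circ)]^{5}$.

By De Moivre: z^n = r^n(cos(nθ) + i sin(nθ))
= 4^5(cos(5*240°) + i sin(5*240°))
= 1024(cos 120° + i sin 120°)
= -512 + 512*sqrt(3)i


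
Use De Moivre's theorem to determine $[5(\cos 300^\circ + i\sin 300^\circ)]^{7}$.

By De Moivre: z^n = r^n(cos(nθ) + i sin(nθ))
= 5^7(cos(7*300°) + i sin(7*300°))
= 78125(cos 300° + i sin 300°)
= 78125/2 - (78125*sqrt(3)/2)i


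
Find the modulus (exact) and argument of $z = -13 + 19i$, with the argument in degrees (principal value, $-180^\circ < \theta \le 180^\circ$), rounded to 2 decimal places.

|z| = sqrt((-13)^2 + 19^2) = sqrt(530)
arg(z) = arctan(b/a) = arctan(19/-13) (quadrant-adjusted) = 124.38°


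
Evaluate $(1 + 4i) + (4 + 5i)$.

(1 + 4) + (4 + 5)i = 5 + 9i


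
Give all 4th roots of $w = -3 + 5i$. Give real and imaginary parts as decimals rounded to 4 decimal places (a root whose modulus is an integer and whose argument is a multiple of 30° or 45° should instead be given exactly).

|w| = sqrt(34) ≈ 5.830952, arg(w) ≈ 120.963757°
Root modulus = sqrt(34)^(1/4) ≈ 1.553942
Root arguments: θ_k = (arg(w) + 360°k)/4 for k = 0, 1, ..., 3
Compute each root as (root modulus)(cos θ_k + i sin θ_k) using full-precision intermediates, then round to 4 decimal places.
Roots: 1.3425 + 0.7826i, -0.7826 + 1.3425i, -1.3425 - 0.7826i, 0.7826 - 1.3425i


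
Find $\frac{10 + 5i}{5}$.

Divisor is real, so divide each part by 5:
= 2 + i


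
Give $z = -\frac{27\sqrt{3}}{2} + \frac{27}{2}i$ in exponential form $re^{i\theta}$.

r = |z| = sqrt((-27*sqrt(3)/2)^2 + (27/2)^2) = sqrt(2187/4 + 729/4) = sqrt(729) = 27
θ = arctan(b/a) = arctan(13.5/-23.3827) (quadrant-adjusted) = 150° = 5π/6
z = 27e^(i*5π/6)


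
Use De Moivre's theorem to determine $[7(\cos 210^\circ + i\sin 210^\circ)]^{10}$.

By De Moivre: z^n = r^n(cos(nθ) + i sin(nθ))
= 7^10(cos(10*210°) + i sin(10*210°))
= 282475249(cos 300° + i sin 300°)
= 282475249/2 - (282475249*sqrt(3)/2)i


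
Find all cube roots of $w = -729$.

|w| = 729, arg(w) = 180°
Root modulus = 729^(1/3) = 9
Root arguments: θ_k = (180° + 360°k)/3 for k = 0, 1, ..., 2
Roots: 9/2 + (9*sqrt(3)/2)i, -9, 9/2 - (9*sqrt(3)/2)i


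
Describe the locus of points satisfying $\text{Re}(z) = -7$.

Re(z) = x where z = x + yi; the equation x = -7 is satisfied by all points with that x-coordinate
Locus: Vertical line x = -7


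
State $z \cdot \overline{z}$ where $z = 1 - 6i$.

z * conjugate(z) = |z|^2 = a^2 + b^2
= 1^2 + (-6)^2 = 37


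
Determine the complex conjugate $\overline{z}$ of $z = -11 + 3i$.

If z = a + bi, then conjugate(z) = a - bi
conjugate(-11 + 3i) = -11 - 3i


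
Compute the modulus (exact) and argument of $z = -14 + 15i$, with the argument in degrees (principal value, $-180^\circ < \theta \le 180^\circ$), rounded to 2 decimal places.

|z| = sqrt((-14)^2 + 15^2) = sqrt(421)
arg(z) = arctan(b/a) = arctan(15/-14) (quadrant-adjusted) = 133.03°


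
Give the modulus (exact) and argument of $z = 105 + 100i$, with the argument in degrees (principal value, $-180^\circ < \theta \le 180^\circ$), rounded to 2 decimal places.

|z| = sqrt(105^2 + 100^2) = 145
arg(z) = arctan(b/a) = arctan(100/105) (quadrant-adjusted) = 43.60°


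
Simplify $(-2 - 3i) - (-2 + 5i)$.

(-2 - (-2)) + (-3 - 5)i = -8i
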